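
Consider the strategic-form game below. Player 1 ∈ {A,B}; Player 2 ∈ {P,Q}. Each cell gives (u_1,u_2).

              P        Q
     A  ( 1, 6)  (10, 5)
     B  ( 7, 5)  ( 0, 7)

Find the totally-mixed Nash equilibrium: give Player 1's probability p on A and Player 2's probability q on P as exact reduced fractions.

P1 mixes 2/3 on A; P2 mixes 5/8 on P

P1 indiff ⇒ q·1+(1-q)·10 = q·7+(1-q)·0 ⇒ q(-6) = (1-q)(-10) ⇒ q = 5/8
P2 indiff ⇒ p·6+(1-p)·5 = p·5+(1-p)·7 ⇒ p(1) = (1-p)(2) ⇒ p = 2/3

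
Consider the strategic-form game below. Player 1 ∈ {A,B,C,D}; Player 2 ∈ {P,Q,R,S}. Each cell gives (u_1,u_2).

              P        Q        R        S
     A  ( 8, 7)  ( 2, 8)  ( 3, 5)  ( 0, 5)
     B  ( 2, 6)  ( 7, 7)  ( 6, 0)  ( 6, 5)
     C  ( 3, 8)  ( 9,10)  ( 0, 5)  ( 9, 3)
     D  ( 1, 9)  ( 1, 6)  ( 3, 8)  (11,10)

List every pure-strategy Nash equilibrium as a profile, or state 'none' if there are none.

(A,P): not NE [P2→Q gives 8>7]
(A,Q): not NE [P1→C gives 9>2]
(A,R): not NE [P1→B gives 6>3; P2→Q gives 8>5]
(A,S): not NE [P1→D gives 11>0; P2→Q gives 8>5]
(B,P): not NE [P1→A gives 8>2; P2→Q gives 7>6]
(B,Q): not NE [P1→C gives 9>7]
(B,R): not NE [P2→Q gives 7>0]
(B,S): not NE [P1→D gives 11>6; P2→Q gives 7>5]
(C,P): not NE [P1→A gives 8>3; P2→Q gives 10>8]
(C,Q): NE
(C,R): not NE [P1→B gives 6>0; P2→Q gives 10>5]
(C,S): not NE [P1→D gives 11>9; P2→Q gives 10>3]
(D,P): not NE [P1→A gives 8>1; P2→S gives 10>9]
(D,Q): not NE [P1→C gives 9>1; P2→S gives 10>6]
(D,R): not NE [P1→B gives 6>3; P2→S gives 10>8]
(D,S): NE

Nash profiles: (C,Q), (D,S)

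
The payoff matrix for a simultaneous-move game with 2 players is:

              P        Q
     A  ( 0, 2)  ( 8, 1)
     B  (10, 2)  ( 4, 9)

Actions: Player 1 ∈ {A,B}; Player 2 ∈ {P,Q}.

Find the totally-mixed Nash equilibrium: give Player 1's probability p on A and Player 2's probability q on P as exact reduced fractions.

p=7/8, q=2/7

P1 indiff ⇒ q·0+(1-q)·8 = q·10+(1-q)·4 ⇒ q(-10) = (1-q)(-4) ⇒ q = 2/7
P2 indiff ⇒ p·2+(1-p)·2 = p·1+(1-p)·9 ⇒ p(1) = (1-p)(7) ⇒ p = 7/8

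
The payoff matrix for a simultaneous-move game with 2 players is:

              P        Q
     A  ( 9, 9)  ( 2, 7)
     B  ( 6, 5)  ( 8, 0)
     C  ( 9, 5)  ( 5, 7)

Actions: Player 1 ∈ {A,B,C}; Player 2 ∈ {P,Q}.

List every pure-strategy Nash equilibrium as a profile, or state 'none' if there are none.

(A,P): NE
(A,Q): not NE [P1→B gives 8>2; P2→P gives 9>7]
(B,P): not NE [P1→C gives 9>6]
(B,Q): not NE [P2→P gives 5>0]
(C,P): not NE [P2→Q gives 7>5]
(C,Q): not NE [P1→B gives 8>5]

Nash profiles: (A,P)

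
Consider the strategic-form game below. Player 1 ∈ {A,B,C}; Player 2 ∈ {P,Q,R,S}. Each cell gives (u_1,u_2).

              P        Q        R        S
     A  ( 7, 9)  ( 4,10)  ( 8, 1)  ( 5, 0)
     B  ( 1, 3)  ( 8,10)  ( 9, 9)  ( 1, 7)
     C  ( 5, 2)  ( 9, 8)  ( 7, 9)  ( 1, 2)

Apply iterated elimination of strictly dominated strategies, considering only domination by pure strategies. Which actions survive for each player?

Remaining: P1:{B,C} P2:{Q,R}

P2 drop P (Q beats it: A:10>9 B:10>3 C:8>2)
P2 drop S (Q beats it: A:10>0 B:10>7 C:8>2)
P1 drop A (B beats it: Q:8>4 R:9>8)
P1→{B,C} P2→{Q,R}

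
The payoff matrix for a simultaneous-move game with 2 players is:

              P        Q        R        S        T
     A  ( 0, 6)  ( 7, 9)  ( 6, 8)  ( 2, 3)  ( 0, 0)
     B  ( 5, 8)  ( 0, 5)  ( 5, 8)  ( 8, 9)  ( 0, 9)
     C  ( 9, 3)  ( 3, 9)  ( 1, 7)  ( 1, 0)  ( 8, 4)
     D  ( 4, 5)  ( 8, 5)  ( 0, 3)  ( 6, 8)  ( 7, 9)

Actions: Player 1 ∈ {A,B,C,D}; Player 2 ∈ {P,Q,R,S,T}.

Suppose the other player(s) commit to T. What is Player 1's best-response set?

BR_1 = {C}

u_1(A vs T) = 0
u_1(B vs T) = 0
u_1(C vs T) = 8
u_1(D vs T) = 7
max payoff 8 at {C}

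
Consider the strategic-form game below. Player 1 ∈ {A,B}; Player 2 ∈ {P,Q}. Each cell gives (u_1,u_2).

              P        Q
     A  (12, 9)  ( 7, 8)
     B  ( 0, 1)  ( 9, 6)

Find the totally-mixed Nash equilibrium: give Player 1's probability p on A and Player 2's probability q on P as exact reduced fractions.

P1 indiff ⇒ q·12+(1-q)·7 = q·0+(1-q)·9 ⇒ q(12) = (1-q)(2) ⇒ q = 1/7
P2 indiff ⇒ p·9+(1-p)·1 = p·8+(1-p)·6 ⇒ p(1) = (1-p)(5) ⇒ p = 5/6

(p,q) = (5/6, 1/7)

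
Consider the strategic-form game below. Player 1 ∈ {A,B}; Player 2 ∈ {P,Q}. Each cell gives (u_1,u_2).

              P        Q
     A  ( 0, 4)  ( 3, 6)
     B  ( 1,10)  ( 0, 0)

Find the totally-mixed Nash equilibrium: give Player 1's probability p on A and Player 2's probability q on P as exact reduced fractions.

(p,q) = (5/6, 3/4)

P1 indiff ⇒ q·0+(1-q)·3 = q·1+(1-q)·0 ⇒ q(-1) = (1-q)(-3) ⇒ q = 3/4
P2 indiff ⇒ p·4+(1-p)·10 = p·6+(1-p)·0 ⇒ p(-2) = (1-p)(-10) ⇒ p = 5/6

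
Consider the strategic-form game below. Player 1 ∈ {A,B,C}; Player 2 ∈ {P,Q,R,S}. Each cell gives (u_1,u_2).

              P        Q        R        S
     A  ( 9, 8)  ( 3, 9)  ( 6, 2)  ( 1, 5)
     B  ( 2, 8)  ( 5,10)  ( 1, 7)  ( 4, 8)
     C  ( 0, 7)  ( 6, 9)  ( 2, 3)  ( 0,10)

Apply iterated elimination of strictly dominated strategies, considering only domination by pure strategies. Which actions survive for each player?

Remaining: P1:{B,C} P2:{Q,S}

P2 drop P (Q beats it: A:9>8 B:10>8 C:9>7)
P2 drop R (Q beats it: A:9>2 B:10>7 C:9>3)
P1 drop A (B beats it: Q:5>3 S:4>1)
P1→{B,C} P2→{Q,S}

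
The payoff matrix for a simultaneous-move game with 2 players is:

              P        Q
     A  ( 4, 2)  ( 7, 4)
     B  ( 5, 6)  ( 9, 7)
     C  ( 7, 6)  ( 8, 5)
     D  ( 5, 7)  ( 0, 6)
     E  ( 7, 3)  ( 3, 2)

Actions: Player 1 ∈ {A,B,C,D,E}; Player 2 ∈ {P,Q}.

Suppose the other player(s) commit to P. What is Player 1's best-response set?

P1 best: {C,E}

u_1(A vs P) = 4
u_1(B vs P) = 5
u_1(C vs P) = 7
u_1(D vs P) = 5
u_1(E vs P) = 7
max payoff 7 at {C,E}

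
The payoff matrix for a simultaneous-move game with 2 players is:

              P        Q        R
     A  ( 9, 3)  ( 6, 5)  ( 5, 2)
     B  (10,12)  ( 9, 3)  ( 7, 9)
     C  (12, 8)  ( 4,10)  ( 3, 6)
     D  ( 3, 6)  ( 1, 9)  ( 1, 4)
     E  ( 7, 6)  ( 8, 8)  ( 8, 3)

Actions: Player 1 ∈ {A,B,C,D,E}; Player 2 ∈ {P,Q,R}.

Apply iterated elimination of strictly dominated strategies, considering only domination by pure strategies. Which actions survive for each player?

Remaining: P1:{B,C} P2:{P,Q}

P1 drop A (B beats it: P:10>9 Q:9>6 R:7>5)
P1 drop D (B beats it: P:10>3 Q:9>1 R:7>1)
P2 drop R (P beats it: B:12>9 C:8>6 E:6>3)
P1 drop E (B beats it: P:10>7 Q:9>8)
P1→{B,C} P2→{P,Q}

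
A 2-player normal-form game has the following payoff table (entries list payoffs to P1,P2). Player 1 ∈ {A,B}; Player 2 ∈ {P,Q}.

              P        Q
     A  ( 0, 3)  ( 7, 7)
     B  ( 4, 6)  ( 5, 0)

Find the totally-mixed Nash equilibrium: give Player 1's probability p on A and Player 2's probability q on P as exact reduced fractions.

P1 mixes 3/5 on A; P2 mixes 1/3 on P

P1 indiff ⇒ q·0+(1-q)·7 = q·4+(1-q)·5 ⇒ q(-4) = (1-q)(-2) ⇒ q = 1/3
P2 indiff ⇒ p·3+(1-p)·6 = p·7+(1-p)·0 ⇒ p(-4) = (1-p)(-6) ⇒ p = 3/5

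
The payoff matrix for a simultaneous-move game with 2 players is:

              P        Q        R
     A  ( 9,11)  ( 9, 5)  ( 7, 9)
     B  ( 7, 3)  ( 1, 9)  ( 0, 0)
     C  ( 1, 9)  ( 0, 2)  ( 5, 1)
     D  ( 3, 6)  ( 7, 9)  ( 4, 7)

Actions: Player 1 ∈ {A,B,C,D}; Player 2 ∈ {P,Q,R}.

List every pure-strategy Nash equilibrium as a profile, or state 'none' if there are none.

(A,P): NE
(A,Q): not NE [P2→P gives 11>5]
(A,R): not NE [P2→P gives 11>9]
(B,P): not NE [P1→A gives 9>7; P2→Q gives 9>3]
(B,Q): not NE [P1→A gives 9>1]
(B,R): not NE [P1→A gives 7>0; P2→Q gives 9>0]
(C,P): not NE [P1→A gives 9>1]
(C,Q): not NE [P1→A gives 9>0; P2→P gives 9>2]
(C,R): not NE [P1→A gives 7>5; P2→P gives 9>1]
(D,P): not NE [P1→A gives 9>3; P2→Q gives 9>6]
(D,Q): not NE [P1→A gives 9>7]
(D,R): not NE [P1→A gives 7>4; P2→Q gives 9>7]

Nash profiles: (A,P)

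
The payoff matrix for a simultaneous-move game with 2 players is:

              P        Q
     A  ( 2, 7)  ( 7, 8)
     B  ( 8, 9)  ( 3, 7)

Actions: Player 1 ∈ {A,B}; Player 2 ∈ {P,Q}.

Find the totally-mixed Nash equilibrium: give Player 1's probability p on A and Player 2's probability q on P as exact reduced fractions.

P1 indiff ⇒ q·2+(1-q)·7 = q·8+(1-q)·3 ⇒ q(-6) = (1-q)(-4) ⇒ q = 2/5
P2 indiff ⇒ p·7+(1-p)·9 = p·8+(1-p)·7 ⇒ p(-1) = (1-p)(-2) ⇒ p = 2/3

P1 mixes 2/3 on A; P2 mixes 2/5 on P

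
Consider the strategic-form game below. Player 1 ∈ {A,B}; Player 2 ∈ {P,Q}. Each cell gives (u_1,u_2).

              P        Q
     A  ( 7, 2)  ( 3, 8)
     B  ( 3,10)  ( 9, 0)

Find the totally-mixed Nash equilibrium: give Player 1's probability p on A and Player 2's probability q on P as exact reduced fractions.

P1 indiff ⇒ q·7+(1-q)·3 = q·3+(1-q)·9 ⇒ q(4) = (1-q)(6) ⇒ q = 3/5
P2 indiff ⇒ p·2+(1-p)·10 = p·8+(1-p)·0 ⇒ p(-6) = (1-p)(-10) ⇒ p = 5/8

P1 mixes 5/8 on A; P2 mixes 3/5 on P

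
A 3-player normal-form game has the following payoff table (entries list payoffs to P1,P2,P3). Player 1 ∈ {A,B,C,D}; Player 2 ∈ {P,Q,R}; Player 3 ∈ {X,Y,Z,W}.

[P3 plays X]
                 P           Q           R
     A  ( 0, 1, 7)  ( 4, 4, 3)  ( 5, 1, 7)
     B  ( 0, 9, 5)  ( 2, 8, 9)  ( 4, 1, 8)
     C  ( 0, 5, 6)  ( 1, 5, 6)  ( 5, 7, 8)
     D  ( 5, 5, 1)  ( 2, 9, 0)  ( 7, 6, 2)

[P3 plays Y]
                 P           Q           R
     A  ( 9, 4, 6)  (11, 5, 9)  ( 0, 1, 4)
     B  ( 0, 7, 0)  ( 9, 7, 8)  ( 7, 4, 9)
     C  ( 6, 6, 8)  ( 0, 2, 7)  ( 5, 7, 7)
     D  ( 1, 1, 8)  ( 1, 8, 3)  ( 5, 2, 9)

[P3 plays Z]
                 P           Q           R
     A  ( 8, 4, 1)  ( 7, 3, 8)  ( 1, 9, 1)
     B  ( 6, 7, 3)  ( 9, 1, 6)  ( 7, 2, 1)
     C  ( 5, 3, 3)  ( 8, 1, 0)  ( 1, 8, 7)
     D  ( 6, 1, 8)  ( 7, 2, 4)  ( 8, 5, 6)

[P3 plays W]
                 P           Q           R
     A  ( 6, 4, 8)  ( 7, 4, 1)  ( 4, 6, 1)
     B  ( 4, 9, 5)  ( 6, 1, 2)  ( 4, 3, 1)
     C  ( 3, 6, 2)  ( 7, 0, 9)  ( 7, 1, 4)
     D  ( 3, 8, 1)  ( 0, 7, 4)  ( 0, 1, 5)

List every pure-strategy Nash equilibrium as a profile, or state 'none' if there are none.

NE set: (A,Q,Y)

(A,P,X): not NE [P1→D gives 5>0; P2→Q gives 4>1; P3→W gives 8>7]
(A,P,Y): not NE [P2→Q gives 5>4; P3→W gives 8>6]
(A,P,Z): not NE [P2→R gives 9>4; P3→W gives 8>1]
(A,P,W): not NE [P2→R gives 6>4]
(A,Q,X): not NE [P3→Y gives 9>3]
(A,Q,Y): NE
(A,Q,Z): not NE [P1→B gives 9>7; P2→R gives 9>3; P3→Y gives 9>8]
(A,Q,W): not NE [P2→R gives 6>4; P3→Y gives 9>1]
(A,R,X): not NE [P1→D gives 7>5; P2→Q gives 4>1]
(A,R,Y): not NE [P1→B gives 7>0; P2→Q gives 5>1; P3→X gives 7>4]
(A,R,Z): not NE [P1→D gives 8>1; P3→X gives 7>1]
(A,R,W): not NE [P1→C gives 7>4; P3→X gives 7>1]
(B,P,X): not NE [P1→D gives 5>0]
(B,P,Y): not NE [P1→A gives 9>0; P3→W gives 5>0]
(B,P,Z): not NE [P1→A gives 8>6; P3→W gives 5>3]
(B,P,W): not NE [P1→A gives 6>4]
(B,Q,X): not NE [P1→A gives 4>2; P2→P gives 9>8]
(B,Q,Y): not NE [P1→A gives 11>9; P3→X gives 9>8]
(B,Q,Z): not NE [P2→P gives 7>1; P3→X gives 9>6]
(B,Q,W): not NE [P1→C gives 7>6; P2→P gives 9>1; P3→X gives 9>2]
(B,R,X): not NE [P1→D gives 7>4; P2→P gives 9>1; P3→Y gives 9>8]
(B,R,Y): not NE [P2→Q gives 7>4]
(B,R,Z): not NE [P1→D gives 8>7; P2→P gives 7>2; P3→Y gives 9>1]
(B,R,W): not NE [P1→C gives 7>4; P2→P gives 9>3; P3→Y gives 9>1]
(C,P,X): not NE [P1→D gives 5>0; P2→R gives 7>5; P3→Y gives 8>6]
(C,P,Y): not NE [P1→A gives 9>6; P2→R gives 7>6]
(C,P,Z): not NE [P1→A gives 8>5; P2→R gives 8>3; P3→Y gives 8>3]
(C,P,W): not NE [P1→A gives 6>3; P3→Y gives 8>2]
(C,Q,X): not NE [P1→A gives 4>1; P2→R gives 7>5; P3→W gives 9>6]
(C,Q,Y): not NE [P1→A gives 11>0; P2→R gives 7>2; P3→W gives 9>7]
(C,Q,Z): not NE [P1→B gives 9>8; P2→R gives 8>1; P3→W gives 9>0]
(C,Q,W): not NE [P2→P gives 6>0]
(C,R,X): not NE [P1→D gives 7>5]
(C,R,Y): not NE [P1→B gives 7>5; P3→X gives 8>7]
(C,R,Z): not NE [P1→D gives 8>1; P3→X gives 8>7]
(C,R,W): not NE [P2→P gives 6>1; P3→X gives 8>4]
(D,P,X): not NE [P2→Q gives 9>5; P3→Z gives 8>1]
(D,P,Y): not NE [P1→A gives 9>1; P2→Q gives 8>1]
(D,P,Z): not NE [P1→A gives 8>6; P2→R gives 5>1]
(D,P,W): not NE [P1→A gives 6>3; P3→Z gives 8>1]
(D,Q,X): not NE [P1→A gives 4>2; P3→W gives 4>0]
(D,Q,Y): not NE [P1→A gives 11>1; P3→W gives 4>3]
(D,Q,Z): not NE [P1→B gives 9>7; P2→R gives 5>2]
(D,Q,W): not NE [P1→C gives 7>0; P2→P gives 8>7]
(D,R,X): not NE [P2→Q gives 9>6; P3→Y gives 9>2]
(D,R,Y): not NE [P1→B gives 7>5; P2→Q gives 8>2]
(D,R,Z): not NE [P3→Y gives 9>6]
(D,R,W): not NE [P1→C gives 7>0; P2→P gives 8>1; P3→Y gives 9>5]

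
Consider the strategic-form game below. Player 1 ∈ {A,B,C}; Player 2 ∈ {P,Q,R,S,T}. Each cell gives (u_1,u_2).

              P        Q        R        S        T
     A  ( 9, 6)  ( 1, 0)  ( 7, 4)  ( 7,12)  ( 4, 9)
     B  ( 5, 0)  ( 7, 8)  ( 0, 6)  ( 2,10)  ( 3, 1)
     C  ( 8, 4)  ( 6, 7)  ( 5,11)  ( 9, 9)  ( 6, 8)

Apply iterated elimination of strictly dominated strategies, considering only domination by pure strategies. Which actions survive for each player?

IESDS → P1:{A,C} P2:{R,S}

P2 drop P (S beats it: A:12>6 B:10>0 C:9>4)
P2 drop Q (S beats it: A:12>0 B:10>8 C:9>7)
P1 drop B (A beats it: R:7>0 S:7>2 T:4>3)
P2 drop T (S beats it: A:12>9 C:9>8)
P1→{A,C} P2→{R,S}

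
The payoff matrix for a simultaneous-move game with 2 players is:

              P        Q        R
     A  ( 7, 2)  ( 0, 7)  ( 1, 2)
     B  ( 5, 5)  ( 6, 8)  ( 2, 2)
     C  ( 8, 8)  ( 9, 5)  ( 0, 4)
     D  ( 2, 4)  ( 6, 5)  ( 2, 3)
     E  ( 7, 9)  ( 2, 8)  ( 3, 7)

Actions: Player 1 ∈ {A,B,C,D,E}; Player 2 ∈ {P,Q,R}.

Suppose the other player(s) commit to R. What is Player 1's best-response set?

u_1(A vs R) = 1
u_1(B vs R) = 2
u_1(C vs R) = 0
u_1(D vs R) = 2
u_1(E vs R) = 3
max payoff 3 at {E}

BR_1 = {E}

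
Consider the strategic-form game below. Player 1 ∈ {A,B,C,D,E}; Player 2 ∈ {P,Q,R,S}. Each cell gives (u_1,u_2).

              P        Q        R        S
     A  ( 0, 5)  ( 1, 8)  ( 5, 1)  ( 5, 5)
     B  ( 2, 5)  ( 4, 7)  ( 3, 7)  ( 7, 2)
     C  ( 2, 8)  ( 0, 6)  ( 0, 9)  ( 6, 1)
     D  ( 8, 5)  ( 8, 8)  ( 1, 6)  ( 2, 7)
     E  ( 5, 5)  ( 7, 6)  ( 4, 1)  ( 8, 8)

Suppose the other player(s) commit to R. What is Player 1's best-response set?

u_1(A vs R) = 5
u_1(B vs R) = 3
u_1(C vs R) = 0
u_1(D vs R) = 1
u_1(E vs R) = 4
max payoff 5 at {A}

argmax u_1 = {A}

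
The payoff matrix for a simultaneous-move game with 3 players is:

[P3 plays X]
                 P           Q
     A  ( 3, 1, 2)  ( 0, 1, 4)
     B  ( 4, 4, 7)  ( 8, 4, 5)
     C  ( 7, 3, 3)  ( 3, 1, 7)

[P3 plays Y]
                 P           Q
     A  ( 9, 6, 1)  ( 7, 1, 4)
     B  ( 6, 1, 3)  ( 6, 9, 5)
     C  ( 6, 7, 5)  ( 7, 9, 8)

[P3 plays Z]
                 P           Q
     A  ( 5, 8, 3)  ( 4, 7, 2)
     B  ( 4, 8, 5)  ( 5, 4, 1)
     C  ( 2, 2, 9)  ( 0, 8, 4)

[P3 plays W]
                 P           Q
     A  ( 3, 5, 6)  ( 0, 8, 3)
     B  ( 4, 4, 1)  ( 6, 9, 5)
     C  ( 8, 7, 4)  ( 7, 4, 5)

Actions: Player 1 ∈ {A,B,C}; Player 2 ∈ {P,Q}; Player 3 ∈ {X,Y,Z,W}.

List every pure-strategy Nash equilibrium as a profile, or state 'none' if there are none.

NE set: (B,Q,X), (C,Q,Y)

(A,P,X): not NE [P1→C gives 7>3; P3→W gives 6>2]
(A,P,Y): not NE [P3→W gives 6>1]
(A,P,Z): not NE [P3→W gives 6>3]
(A,P,W): not NE [P1→C gives 8>3; P2→Q gives 8>5]
(A,Q,X): not NE [P1→B gives 8>0]
(A,Q,Y): not NE [P2→P gives 6>1]
(A,Q,Z): not NE [P1→B gives 5>4; P2→P gives 8>7; P3→Y gives 4>2]
(A,Q,W): not NE [P1→C gives 7>0; P3→Y gives 4>3]
(B,P,X): not NE [P1→C gives 7>4]
(B,P,Y): not NE [P1→A gives 9>6; P2→Q gives 9>1; P3→X gives 7>3]
(B,P,Z): not NE [P1→A gives 5>4; P3→X gives 7>5]
(B,P,W): not NE [P1→C gives 8>4; P2→Q gives 9>4; P3→X gives 7>1]
(B,Q,X): NE
(B,Q,Y): not NE [P1→C gives 7>6]
(B,Q,Z): not NE [P2→P gives 8>4; P3→W gives 5>1]
(B,Q,W): not NE [P1→C gives 7>6]
(C,P,X): not NE [P3→Z gives 9>3]
(C,P,Y): not NE [P1→A gives 9>6; P2→Q gives 9>7; P3→Z gives 9>5]
(C,P,Z): not NE [P1→A gives 5>2; P2→Q gives 8>2]
(C,P,W): not NE [P3→Z gives 9>4]
(C,Q,X): not NE [P1→B gives 8>3; P2→P gives 3>1; P3→Y gives 8>7]
(C,Q,Y): NE
(C,Q,Z): not NE [P1→B gives 5>0; P3→Y gives 8>4]
(C,Q,W): not NE [P2→P gives 7>4; P3→Y gives 8>5]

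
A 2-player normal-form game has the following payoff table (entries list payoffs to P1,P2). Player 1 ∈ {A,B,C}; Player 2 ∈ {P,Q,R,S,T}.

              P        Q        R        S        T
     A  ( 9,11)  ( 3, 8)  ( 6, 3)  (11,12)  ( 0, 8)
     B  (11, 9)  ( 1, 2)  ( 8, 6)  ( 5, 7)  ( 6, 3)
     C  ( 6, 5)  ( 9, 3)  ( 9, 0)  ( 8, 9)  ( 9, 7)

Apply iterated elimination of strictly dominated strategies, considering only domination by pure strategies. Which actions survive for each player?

Survivors P1:{A,B} P2:{P,S}

P2 drop Q (P beats it: A:11>8 B:9>2 C:5>3)
P2 drop R (P beats it: A:11>3 B:9>6 C:5>0)
P2 drop T (S beats it: A:12>8 B:7>3 C:9>7)
P1 drop C (A beats it: P:9>6 S:11>8)
P1→{A,B} P2→{P,S}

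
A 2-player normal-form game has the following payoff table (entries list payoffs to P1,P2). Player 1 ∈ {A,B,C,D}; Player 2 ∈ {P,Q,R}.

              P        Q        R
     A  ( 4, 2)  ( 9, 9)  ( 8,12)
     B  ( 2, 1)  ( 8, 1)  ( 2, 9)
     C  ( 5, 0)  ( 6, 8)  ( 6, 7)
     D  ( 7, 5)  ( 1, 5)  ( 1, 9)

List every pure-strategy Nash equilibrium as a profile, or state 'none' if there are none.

NE set: (A,R)

(A,P): not NE [P1→D gives 7>4; P2→R gives 12>2]
(A,Q): not NE [P2→R gives 12>9]
(A,R): NE
(B,P): not NE [P1→D gives 7>2; P2→R gives 9>1]
(B,Q): not NE [P1→A gives 9>8; P2→R gives 9>1]
(B,R): not NE [P1→A gives 8>2]
(C,P): not NE [P1→D gives 7>5; P2→Q gives 8>0]
(C,Q): not NE [P1→A gives 9>6]
(C,R): not NE [P1→A gives 8>6; P2→Q gives 8>7]
(D,P): not NE [P2→R gives 9>5]
(D,Q): not NE [P1→A gives 9>1; P2→R gives 9>5]
(D,R): not NE [P1→A gives 8>1]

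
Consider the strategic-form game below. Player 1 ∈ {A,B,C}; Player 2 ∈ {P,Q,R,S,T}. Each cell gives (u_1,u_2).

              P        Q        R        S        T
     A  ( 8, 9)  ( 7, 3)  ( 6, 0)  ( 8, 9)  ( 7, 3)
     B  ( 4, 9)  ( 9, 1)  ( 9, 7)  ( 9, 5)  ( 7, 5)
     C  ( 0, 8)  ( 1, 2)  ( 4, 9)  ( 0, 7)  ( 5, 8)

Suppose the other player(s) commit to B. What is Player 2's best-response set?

u_2(P vs B) = 9
u_2(Q vs B) = 1
u_2(R vs B) = 7
u_2(S vs B) = 5
u_2(T vs B) = 5
max payoff 9 at {P}

P2 best: {P}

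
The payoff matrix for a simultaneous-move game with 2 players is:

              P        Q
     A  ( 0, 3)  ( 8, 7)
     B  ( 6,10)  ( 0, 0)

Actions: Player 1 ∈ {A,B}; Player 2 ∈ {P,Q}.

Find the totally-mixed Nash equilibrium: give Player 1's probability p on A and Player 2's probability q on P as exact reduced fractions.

P1 indiff ⇒ q·0+(1-q)·8 = q·6+(1-q)·0 ⇒ q(-6) = (1-q)(-8) ⇒ q = 4/7
P2 indiff ⇒ p·3+(1-p)·10 = p·7+(1-p)·0 ⇒ p(-4) = (1-p)(-10) ⇒ p = 5/7

p=5/7, q=4/7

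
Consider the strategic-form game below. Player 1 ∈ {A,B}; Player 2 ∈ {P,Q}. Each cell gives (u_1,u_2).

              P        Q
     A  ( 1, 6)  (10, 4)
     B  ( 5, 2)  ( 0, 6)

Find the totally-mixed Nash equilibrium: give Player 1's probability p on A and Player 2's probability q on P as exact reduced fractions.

P1 indiff ⇒ q·1+(1-q)·10 = q·5+(1-q)·0 ⇒ q(-4) = (1-q)(-10) ⇒ q = 5/7
P2 indiff ⇒ p·6+(1-p)·2 = p·4+(1-p)·6 ⇒ p(2) = (1-p)(4) ⇒ p = 2/3

(p,q) = (2/3, 5/7)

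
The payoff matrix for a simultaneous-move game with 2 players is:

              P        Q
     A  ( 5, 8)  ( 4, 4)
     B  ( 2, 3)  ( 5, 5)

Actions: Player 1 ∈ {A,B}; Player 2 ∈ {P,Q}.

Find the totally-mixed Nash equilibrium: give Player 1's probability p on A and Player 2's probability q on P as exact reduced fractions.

p=1/3, q=1/4

P1 indiff ⇒ q·5+(1-q)·4 = q·2+(1-q)·5 ⇒ q(3) = (1-q)(1) ⇒ q = 1/4
P2 indiff ⇒ p·8+(1-p)·3 = p·4+(1-p)·5 ⇒ p(4) = (1-p)(2) ⇒ p = 1/3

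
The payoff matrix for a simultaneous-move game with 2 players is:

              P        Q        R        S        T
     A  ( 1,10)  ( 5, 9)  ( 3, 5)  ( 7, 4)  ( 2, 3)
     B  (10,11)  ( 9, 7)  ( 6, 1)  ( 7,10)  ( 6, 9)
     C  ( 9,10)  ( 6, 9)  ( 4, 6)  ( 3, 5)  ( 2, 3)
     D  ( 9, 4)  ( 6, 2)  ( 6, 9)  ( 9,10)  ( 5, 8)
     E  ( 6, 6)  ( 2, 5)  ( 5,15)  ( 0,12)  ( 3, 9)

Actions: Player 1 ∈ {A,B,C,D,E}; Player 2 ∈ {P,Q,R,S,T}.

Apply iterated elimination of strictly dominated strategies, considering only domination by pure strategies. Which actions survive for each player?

Remaining: P1:{B,D} P2:{P,S}

P1 drop A (D beats it: P:9>1 Q:6>5 R:6>3 S:9>7 T:5>2)
P1 drop C (B beats it: P:10>9 Q:9>6 R:6>4 S:7>3 T:6>2)
P1 drop E (B beats it: P:10>6 Q:9>2 R:6>5 S:7>0 T:6>3)
P2 drop Q (P beats it: B:11>7 D:4>2)
P2 drop R (S beats it: B:10>1 D:10>9)
P2 drop T (S beats it: B:10>9 D:10>8)
P1→{B,D} P2→{P,S}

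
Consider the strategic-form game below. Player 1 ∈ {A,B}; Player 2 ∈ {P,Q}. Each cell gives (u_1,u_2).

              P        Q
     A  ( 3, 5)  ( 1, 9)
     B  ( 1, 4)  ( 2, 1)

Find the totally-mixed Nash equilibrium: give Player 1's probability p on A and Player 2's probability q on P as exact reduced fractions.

P1 indiff ⇒ q·3+(1-q)·1 = q·1+(1-q)·2 ⇒ q(2) = (1-q)(1) ⇒ q = 1/3
P2 indiff ⇒ p·5+(1-p)·4 = p·9+(1-p)·1 ⇒ p(-4) = (1-p)(-3) ⇒ p = 3/7

p=3/7, q=1/3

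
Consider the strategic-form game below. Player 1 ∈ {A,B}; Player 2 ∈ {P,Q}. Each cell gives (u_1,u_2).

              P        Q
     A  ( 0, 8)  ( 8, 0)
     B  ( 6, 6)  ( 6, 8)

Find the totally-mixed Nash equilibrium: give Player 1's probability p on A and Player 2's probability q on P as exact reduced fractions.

P1 indiff ⇒ q·0+(1-q)·8 = q·6+(1-q)·6 ⇒ q(-6) = (1-q)(-2) ⇒ q = 1/4
P2 indiff ⇒ p·8+(1-p)·6 = p·0+(1-p)·8 ⇒ p(8) = (1-p)(2) ⇒ p = 1/5

P1 mixes 1/5 on A; P2 mixes 1/4 on P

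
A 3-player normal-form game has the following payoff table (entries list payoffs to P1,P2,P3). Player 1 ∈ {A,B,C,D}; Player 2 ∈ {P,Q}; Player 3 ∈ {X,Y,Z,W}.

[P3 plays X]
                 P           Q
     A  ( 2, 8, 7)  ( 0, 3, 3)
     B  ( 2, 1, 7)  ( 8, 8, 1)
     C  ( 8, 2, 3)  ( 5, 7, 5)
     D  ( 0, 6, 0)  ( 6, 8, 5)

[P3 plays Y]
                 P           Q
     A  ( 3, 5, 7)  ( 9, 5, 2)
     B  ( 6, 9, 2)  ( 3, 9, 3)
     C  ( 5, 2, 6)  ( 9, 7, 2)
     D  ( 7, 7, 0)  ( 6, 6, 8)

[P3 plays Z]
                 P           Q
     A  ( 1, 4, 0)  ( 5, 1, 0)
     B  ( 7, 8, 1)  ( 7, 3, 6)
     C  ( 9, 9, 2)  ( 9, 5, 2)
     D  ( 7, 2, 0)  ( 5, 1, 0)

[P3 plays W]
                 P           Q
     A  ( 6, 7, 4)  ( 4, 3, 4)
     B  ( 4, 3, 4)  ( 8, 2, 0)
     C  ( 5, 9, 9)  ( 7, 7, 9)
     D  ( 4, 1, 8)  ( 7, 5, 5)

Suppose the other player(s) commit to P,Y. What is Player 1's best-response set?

P1 best: {D}

u_1(A vs P,Y) = 3
u_1(B vs P,Y) = 6
u_1(C vs P,Y) = 5
u_1(D vs P,Y) = 7
max payoff 7 at {D}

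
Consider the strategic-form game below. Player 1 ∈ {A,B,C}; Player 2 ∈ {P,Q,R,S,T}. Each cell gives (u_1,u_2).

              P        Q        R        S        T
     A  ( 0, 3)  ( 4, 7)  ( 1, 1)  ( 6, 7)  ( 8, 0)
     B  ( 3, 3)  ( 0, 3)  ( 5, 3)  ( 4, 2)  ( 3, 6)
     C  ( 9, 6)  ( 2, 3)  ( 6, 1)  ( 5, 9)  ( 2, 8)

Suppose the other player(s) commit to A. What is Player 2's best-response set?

BR_2 = {Q,S}

u_2(P vs A) = 3
u_2(Q vs A) = 7
u_2(R vs A) = 1
u_2(S vs A) = 7
u_2(T vs A) = 0
max payoff 7 at {Q,S}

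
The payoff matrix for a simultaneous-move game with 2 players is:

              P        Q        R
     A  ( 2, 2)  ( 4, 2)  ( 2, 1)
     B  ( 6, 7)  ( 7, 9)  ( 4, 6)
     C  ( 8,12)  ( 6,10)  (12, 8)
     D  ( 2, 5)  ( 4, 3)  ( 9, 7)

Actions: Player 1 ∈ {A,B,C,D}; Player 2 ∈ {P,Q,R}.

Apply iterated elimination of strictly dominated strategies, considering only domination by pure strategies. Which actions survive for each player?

P1 drop A (B beats it: P:6>2 Q:7>4 R:4>2)
P1 drop D (C beats it: P:8>2 Q:6>4 R:12>9)
P2 drop R (P beats it: B:7>6 C:12>8)
P1→{B,C} P2→{P,Q}

Remaining: P1:{B,C} P2:{P,Q}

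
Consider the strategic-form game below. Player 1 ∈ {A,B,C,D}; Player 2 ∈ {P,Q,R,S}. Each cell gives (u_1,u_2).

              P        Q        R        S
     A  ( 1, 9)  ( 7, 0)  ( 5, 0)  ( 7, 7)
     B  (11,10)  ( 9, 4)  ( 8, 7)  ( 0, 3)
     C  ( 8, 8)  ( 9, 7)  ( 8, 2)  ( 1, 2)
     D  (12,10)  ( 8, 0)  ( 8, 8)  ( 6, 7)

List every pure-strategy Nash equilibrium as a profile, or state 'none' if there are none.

Nash profiles: (D,P)

(A,P): not NE [P1→D gives 12>1]
(A,Q): not NE [P1→C gives 9>7; P2→P gives 9>0]
(A,R): not NE [P1→D gives 8>5; P2→P gives 9>0]
(A,S): not NE [P2→P gives 9>7]
(B,P): not NE [P1→D gives 12>11]
(B,Q): not NE [P2→P gives 10>4]
(B,R): not NE [P2→P gives 10>7]
(B,S): not NE [P1→A gives 7>0; P2→P gives 10>3]
(C,P): not NE [P1→D gives 12>8]
(C,Q): not NE [P2→P gives 8>7]
(C,R): not NE [P2→P gives 8>2]
(C,S): not NE [P1→A gives 7>1; P2→P gives 8>2]
(D,P): NE
(D,Q): not NE [P1→C gives 9>8; P2→P gives 10>0]
(D,R): not NE [P2→P gives 10>8]
(D,S): not NE [P1→A gives 7>6; P2→P gives 10>7]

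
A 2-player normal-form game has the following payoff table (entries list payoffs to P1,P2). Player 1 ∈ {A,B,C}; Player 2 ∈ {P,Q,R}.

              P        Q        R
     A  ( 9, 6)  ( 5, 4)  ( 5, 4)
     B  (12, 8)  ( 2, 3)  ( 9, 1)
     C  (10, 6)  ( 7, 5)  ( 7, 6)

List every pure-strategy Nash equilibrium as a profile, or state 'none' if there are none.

NE set: (B,P)

(A,P): not NE [P1→B gives 12>9]
(A,Q): not NE [P1→C gives 7>5; P2→P gives 6>4]
(A,R): not NE [P1→B gives 9>5; P2→P gives 6>4]
(B,P): NE
(B,Q): not NE [P1→C gives 7>2; P2→P gives 8>3]
(B,R): not NE [P2→P gives 8>1]
(C,P): not NE [P1→B gives 12>10]
(C,Q): not NE [P2→R gives 6>5]
(C,R): not NE [P1→B gives 9>7]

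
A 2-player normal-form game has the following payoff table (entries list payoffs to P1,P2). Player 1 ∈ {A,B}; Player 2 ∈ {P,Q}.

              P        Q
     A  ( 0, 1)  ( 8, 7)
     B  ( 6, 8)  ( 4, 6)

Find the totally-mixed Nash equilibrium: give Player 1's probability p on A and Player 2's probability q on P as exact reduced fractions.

p=1/4, q=2/5

P1 indiff ⇒ q·0+(1-q)·8 = q·6+(1-q)·4 ⇒ q(-6) = (1-q)(-4) ⇒ q = 2/5
P2 indiff ⇒ p·1+(1-p)·8 = p·7+(1-p)·6 ⇒ p(-6) = (1-p)(-2) ⇒ p = 1/4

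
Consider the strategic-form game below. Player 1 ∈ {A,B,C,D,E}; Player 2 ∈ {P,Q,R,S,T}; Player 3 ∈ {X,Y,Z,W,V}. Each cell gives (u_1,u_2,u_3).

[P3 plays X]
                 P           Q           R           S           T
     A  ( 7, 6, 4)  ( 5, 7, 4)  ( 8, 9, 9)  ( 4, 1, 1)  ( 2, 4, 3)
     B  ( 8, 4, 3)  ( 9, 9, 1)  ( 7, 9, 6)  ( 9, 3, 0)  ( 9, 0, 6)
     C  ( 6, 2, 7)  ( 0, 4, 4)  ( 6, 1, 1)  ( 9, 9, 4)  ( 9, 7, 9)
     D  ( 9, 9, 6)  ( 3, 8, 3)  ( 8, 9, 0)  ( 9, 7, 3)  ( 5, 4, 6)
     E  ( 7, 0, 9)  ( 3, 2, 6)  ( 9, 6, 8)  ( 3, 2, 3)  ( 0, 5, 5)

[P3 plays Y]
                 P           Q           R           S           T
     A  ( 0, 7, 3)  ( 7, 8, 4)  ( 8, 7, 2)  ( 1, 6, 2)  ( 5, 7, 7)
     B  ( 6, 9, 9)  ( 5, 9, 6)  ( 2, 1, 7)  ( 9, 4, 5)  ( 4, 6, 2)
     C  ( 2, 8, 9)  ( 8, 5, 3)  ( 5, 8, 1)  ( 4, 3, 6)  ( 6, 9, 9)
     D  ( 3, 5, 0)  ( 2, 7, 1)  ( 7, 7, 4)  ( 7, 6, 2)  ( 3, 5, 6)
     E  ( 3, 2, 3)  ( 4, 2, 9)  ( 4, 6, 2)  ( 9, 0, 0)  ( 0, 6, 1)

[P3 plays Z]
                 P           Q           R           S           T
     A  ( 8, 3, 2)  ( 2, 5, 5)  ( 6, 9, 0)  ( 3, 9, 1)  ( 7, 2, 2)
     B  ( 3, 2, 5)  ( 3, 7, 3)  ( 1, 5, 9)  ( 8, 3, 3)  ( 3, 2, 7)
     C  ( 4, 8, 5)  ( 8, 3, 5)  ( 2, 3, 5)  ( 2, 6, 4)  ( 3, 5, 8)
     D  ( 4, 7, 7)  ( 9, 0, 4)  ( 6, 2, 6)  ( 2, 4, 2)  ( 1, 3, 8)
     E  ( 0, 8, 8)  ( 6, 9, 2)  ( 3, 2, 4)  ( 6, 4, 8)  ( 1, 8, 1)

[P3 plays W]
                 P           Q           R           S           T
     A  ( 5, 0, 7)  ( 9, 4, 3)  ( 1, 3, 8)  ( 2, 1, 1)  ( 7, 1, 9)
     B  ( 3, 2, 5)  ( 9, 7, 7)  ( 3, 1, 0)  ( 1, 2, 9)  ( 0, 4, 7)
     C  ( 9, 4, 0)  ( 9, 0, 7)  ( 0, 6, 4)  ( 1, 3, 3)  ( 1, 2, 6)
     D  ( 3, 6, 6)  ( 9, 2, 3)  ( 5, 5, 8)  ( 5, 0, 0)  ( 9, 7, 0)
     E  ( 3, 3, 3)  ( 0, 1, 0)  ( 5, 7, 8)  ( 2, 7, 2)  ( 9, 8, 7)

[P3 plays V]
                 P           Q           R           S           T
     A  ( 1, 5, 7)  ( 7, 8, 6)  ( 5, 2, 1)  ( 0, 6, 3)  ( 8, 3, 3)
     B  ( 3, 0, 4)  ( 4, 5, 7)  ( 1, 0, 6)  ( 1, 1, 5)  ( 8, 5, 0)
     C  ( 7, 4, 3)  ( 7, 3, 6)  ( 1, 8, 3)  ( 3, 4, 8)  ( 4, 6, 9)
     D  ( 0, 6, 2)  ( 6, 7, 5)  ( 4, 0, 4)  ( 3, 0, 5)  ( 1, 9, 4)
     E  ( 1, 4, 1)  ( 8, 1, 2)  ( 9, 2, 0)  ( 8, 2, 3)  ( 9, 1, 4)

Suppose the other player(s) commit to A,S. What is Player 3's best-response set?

u_3(X vs A,S) = 1
u_3(Y vs A,S) = 2
u_3(Z vs A,S) = 1
u_3(W vs A,S) = 1
u_3(V vs A,S) = 3
max payoff 3 at {V}

BR_3 = {V}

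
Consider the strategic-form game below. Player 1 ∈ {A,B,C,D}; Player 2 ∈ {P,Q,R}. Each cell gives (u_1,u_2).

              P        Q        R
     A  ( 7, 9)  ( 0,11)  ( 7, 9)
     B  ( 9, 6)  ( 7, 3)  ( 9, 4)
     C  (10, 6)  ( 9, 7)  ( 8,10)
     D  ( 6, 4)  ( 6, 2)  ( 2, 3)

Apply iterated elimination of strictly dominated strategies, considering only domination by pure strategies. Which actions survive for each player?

Remaining: P1:{B,C} P2:{P,R}

P1 drop A (B beats it: P:9>7 Q:7>0 R:9>7)
P1 drop D (B beats it: P:9>6 Q:7>6 R:9>2)
P2 drop Q (R beats it: B:4>3 C:10>7)
P1→{B,C} P2→{P,R}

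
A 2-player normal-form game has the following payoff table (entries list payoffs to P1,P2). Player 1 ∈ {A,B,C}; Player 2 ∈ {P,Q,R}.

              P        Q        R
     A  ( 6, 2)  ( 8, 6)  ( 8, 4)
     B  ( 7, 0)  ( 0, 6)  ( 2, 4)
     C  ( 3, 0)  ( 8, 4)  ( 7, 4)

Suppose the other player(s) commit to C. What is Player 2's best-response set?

BR_2 = {Q,R}

u_2(P vs C) = 0
u_2(Q vs C) = 4
u_2(R vs C) = 4
max payoff 4 at {Q,R}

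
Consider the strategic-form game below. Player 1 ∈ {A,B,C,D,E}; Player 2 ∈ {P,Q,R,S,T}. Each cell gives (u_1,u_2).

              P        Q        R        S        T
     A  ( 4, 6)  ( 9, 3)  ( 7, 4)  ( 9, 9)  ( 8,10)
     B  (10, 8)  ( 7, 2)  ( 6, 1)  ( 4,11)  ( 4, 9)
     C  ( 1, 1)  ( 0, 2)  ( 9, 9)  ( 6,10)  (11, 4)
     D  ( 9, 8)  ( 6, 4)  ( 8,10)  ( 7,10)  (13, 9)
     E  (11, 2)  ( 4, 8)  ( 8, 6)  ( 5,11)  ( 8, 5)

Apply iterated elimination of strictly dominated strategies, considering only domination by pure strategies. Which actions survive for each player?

IESDS → P1:{A,C,D} P2:{R,S,T}

P2 drop P (S beats it: A:9>6 B:11>8 C:10>1 D:10>8 E:11>2)
P1 drop B (A beats it: Q:9>7 R:7>6 S:9>4 T:8>4)
P2 drop Q (S beats it: A:9>3 C:10>2 D:10>4 E:11>8)
P1 drop E (C beats it: R:9>8 S:6>5 T:11>8)
P1→{A,C,D} P2→{R,S,T}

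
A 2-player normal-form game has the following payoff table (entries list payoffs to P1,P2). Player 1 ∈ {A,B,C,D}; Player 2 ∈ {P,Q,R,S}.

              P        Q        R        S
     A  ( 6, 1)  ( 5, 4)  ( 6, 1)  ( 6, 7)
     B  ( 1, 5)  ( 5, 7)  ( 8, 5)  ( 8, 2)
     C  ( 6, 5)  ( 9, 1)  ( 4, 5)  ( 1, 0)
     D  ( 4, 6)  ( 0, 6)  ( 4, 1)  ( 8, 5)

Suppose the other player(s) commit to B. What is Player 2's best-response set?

BR_2 = {Q}

u_2(P vs B) = 5
u_2(Q vs B) = 7
u_2(R vs B) = 5
u_2(S vs B) = 2
max payoff 7 at {Q}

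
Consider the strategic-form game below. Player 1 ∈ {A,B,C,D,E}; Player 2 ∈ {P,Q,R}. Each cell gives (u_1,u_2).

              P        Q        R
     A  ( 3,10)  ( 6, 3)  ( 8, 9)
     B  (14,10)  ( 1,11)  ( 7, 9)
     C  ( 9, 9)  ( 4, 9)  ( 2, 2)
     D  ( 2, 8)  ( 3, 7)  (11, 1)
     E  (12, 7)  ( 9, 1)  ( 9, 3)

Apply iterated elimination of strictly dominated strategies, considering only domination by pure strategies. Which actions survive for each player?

P1 drop A (E beats it: P:12>3 Q:9>6 R:9>8)
P1 drop C (E beats it: P:12>9 Q:9>4 R:9>2)
P2 drop R (P beats it: B:10>9 D:8>1 E:7>3)
P1 drop D (E beats it: P:12>2 Q:9>3)
P1→{B,E} P2→{P,Q}

IESDS → P1:{B,E} P2:{P,Q}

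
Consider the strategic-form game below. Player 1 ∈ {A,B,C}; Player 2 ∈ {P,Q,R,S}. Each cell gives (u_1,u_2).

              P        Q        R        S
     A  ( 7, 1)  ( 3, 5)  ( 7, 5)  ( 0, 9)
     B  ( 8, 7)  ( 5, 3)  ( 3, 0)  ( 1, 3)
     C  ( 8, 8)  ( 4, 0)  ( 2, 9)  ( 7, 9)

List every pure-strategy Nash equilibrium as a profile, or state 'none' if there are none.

Nash profiles: (B,P), (C,S)

(A,P): not NE [P1→C gives 8>7; P2→S gives 9>1]
(A,Q): not NE [P1→B gives 5>3; P2→S gives 9>5]
(A,R): not NE [P2→S gives 9>5]
(A,S): not NE [P1→C gives 7>0]
(B,P): NE
(B,Q): not NE [P2→P gives 7>3]
(B,R): not NE [P1→A gives 7>3; P2→P gives 7>0]
(B,S): not NE [P1→C gives 7>1; P2→P gives 7>3]
(C,P): not NE [P2→S gives 9>8]
(C,Q): not NE [P1→B gives 5>4; P2→S gives 9>0]
(C,R): not NE [P1→A gives 7>2]
(C,S): NE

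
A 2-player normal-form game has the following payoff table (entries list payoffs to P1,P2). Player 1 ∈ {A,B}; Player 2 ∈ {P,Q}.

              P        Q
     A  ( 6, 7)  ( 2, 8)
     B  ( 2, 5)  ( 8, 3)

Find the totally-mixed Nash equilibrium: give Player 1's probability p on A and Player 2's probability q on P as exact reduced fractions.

(p,q) = (2/3, 3/5)

P1 indiff ⇒ q·6+(1-q)·2 = q·2+(1-q)·8 ⇒ q(4) = (1-q)(6) ⇒ q = 3/5
P2 indiff ⇒ p·7+(1-p)·5 = p·8+(1-p)·3 ⇒ p(-1) = (1-p)(-2) ⇒ p = 2/3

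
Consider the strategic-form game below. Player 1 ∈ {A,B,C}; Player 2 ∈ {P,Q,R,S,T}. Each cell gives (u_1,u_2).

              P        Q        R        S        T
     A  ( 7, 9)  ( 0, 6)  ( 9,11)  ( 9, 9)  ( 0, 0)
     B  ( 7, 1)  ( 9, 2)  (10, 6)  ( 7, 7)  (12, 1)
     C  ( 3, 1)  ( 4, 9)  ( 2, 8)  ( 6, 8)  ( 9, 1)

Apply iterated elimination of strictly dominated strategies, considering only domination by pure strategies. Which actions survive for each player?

P1 drop C (B beats it: P:7>3 Q:9>4 R:10>2 S:7>6 T:12>9)
P2 drop P (R beats it: A:11>9 B:6>1)
P2 drop Q (R beats it: A:11>6 B:6>2)
P2 drop T (R beats it: A:11>0 B:6>1)
P1→{A,B} P2→{R,S}

Remaining: P1:{A,B} P2:{R,S}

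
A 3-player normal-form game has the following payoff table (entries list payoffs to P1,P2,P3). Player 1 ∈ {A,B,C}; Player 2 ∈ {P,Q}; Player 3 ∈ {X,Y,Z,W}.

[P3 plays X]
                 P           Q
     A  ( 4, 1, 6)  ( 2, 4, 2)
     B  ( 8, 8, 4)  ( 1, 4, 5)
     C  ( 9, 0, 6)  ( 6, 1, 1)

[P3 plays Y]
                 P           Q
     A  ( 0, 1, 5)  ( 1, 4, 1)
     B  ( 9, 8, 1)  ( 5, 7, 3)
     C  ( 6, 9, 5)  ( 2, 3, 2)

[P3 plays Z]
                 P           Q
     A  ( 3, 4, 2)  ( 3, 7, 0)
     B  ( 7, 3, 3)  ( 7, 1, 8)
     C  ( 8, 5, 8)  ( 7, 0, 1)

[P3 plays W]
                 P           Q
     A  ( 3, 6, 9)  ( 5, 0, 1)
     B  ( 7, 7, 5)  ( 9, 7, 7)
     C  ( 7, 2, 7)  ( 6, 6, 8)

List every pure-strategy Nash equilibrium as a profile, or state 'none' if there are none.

Nash profiles: (B,P,W), (C,P,Z)

(A,P,X): not NE [P1→C gives 9>4; P2→Q gives 4>1; P3→W gives 9>6]
(A,P,Y): not NE [P1→B gives 9>0; P2→Q gives 4>1; P3→W gives 9>5]
(A,P,Z): not NE [P1→C gives 8>3; P2→Q gives 7>4; P3→W gives 9>2]
(A,P,W): not NE [P1→C gives 7>3]
(A,Q,X): not NE [P1→C gives 6>2]
(A,Q,Y): not NE [P1→B gives 5>1; P3→X gives 2>1]
(A,Q,Z): not NE [P1→C gives 7>3; P3→X gives 2>0]
(A,Q,W): not NE [P1→B gives 9>5; P2→P gives 6>0; P3→X gives 2>1]
(B,P,X): not NE [P1→C gives 9>8; P3→W gives 5>4]
(B,P,Y): not NE [P3→W gives 5>1]
(B,P,Z): not NE [P1→C gives 8>7; P3→W gives 5>3]
(B,P,W): NE
(B,Q,X): not NE [P1→C gives 6>1; P2→P gives 8>4; P3→Z gives 8>5]
(B,Q,Y): not NE [P2→P gives 8>7; P3→Z gives 8>3]
(B,Q,Z): not NE [P2→P gives 3>1]
(B,Q,W): not NE [P3→Z gives 8>7]
(C,P,X): not NE [P2→Q gives 1>0; P3→Z gives 8>6]
(C,P,Y): not NE [P1→B gives 9>6; P3→Z gives 8>5]
(C,P,Z): NE
(C,P,W): not NE [P2→Q gives 6>2; P3→Z gives 8>7]
(C,Q,X): not NE [P3→W gives 8>1]
(C,Q,Y): not NE [P1→B gives 5>2; P2→P gives 9>3; P3→W gives 8>2]
(C,Q,Z): not NE [P2→P gives 5>0; P3→W gives 8>1]
(C,Q,W): not NE [P1→B gives 9>6]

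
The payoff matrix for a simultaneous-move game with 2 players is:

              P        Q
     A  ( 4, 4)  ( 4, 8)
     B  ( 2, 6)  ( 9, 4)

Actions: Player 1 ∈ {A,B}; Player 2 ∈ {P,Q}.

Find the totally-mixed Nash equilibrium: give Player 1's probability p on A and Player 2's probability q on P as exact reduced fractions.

P1 indiff ⇒ q·4+(1-q)·4 = q·2+(1-q)·9 ⇒ q(2) = (1-q)(5) ⇒ q = 5/7
P2 indiff ⇒ p·4+(1-p)·6 = p·8+(1-p)·4 ⇒ p(-4) = (1-p)(-2) ⇒ p = 1/3

p=1/3, q=5/7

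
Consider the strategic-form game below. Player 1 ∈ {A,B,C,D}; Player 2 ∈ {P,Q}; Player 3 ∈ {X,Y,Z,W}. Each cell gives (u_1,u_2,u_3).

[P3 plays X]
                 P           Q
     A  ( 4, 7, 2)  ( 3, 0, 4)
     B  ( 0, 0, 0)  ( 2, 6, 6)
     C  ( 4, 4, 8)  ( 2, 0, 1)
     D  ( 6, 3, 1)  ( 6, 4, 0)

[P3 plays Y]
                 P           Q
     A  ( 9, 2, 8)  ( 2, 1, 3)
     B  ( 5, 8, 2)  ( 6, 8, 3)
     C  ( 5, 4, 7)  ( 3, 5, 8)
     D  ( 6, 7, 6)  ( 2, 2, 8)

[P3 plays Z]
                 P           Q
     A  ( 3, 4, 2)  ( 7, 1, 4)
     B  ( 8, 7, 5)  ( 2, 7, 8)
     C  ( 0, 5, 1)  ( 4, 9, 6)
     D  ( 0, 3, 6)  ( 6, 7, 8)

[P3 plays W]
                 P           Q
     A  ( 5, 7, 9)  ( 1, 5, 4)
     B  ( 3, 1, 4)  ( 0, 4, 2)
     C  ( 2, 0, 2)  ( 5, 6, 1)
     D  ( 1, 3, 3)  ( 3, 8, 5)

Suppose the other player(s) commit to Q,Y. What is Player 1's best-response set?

u_1(A vs Q,Y) = 2
u_1(B vs Q,Y) = 6
u_1(C vs Q,Y) = 3
u_1(D vs Q,Y) = 2
max payoff 6 at {B}

BR_1 = {B}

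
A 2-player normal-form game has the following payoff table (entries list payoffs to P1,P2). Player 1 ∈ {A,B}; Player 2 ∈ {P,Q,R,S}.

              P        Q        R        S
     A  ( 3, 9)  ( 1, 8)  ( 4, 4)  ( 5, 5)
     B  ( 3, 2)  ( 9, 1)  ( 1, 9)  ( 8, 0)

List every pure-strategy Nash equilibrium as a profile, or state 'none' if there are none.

NE set: (A,P)

(A,P): NE
(A,Q): not NE [P1→B gives 9>1; P2→P gives 9>8]
(A,R): not NE [P2→P gives 9>4]
(A,S): not NE [P1→B gives 8>5; P2→P gives 9>5]
(B,P): not NE [P2→R gives 9>2]
(B,Q): not NE [P2→R gives 9>1]
(B,R): not NE [P1→A gives 4>1]
(B,S): not NE [P2→R gives 9>0]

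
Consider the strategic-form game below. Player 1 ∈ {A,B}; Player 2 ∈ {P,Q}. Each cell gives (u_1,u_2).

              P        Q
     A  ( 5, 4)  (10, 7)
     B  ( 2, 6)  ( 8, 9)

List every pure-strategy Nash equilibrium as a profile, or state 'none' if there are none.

(A,P): not NE [P2→Q gives 7>4]
(A,Q): NE
(B,P): not NE [P1→A gives 5>2; P2→Q gives 9>6]
(B,Q): not NE [P1→A gives 10>8]

Nash profiles: (A,Q)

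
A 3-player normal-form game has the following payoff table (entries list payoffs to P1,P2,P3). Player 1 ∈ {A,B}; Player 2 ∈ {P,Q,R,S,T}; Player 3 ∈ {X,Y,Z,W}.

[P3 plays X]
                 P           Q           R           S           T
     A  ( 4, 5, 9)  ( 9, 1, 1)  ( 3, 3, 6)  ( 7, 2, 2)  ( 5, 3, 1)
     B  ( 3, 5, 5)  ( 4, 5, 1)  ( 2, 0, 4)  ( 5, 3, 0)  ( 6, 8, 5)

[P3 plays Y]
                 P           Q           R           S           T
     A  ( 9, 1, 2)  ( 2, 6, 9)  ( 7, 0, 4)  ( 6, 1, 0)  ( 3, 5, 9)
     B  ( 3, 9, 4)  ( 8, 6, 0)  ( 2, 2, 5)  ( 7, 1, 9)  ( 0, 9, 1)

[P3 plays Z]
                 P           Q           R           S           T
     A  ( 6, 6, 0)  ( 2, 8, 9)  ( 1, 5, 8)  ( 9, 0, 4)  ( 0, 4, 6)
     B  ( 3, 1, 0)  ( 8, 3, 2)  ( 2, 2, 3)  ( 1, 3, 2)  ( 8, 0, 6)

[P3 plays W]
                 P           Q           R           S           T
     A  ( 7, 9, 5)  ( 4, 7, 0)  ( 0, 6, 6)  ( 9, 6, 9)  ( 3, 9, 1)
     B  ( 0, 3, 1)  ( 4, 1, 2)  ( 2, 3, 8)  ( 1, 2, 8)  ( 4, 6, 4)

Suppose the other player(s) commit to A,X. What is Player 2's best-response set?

u_2(P vs A,X) = 5
u_2(Q vs A,X) = 1
u_2(R vs A,X) = 3
u_2(S vs A,X) = 2
u_2(T vs A,X) = 3
max payoff 5 at {P}

P2 best: {P}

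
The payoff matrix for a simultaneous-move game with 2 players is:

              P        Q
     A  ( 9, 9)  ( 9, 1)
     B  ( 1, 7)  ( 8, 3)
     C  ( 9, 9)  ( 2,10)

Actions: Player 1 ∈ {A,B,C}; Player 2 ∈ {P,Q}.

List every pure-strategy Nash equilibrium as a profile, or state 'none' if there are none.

(A,P): NE
(A,Q): not NE [P2→P gives 9>1]
(B,P): not NE [P1→C gives 9>1]
(B,Q): not NE [P1→A gives 9>8; P2→P gives 7>3]
(C,P): not NE [P2→Q gives 10>9]
(C,Q): not NE [P1→A gives 9>2]

PSNE = {(A,P)}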